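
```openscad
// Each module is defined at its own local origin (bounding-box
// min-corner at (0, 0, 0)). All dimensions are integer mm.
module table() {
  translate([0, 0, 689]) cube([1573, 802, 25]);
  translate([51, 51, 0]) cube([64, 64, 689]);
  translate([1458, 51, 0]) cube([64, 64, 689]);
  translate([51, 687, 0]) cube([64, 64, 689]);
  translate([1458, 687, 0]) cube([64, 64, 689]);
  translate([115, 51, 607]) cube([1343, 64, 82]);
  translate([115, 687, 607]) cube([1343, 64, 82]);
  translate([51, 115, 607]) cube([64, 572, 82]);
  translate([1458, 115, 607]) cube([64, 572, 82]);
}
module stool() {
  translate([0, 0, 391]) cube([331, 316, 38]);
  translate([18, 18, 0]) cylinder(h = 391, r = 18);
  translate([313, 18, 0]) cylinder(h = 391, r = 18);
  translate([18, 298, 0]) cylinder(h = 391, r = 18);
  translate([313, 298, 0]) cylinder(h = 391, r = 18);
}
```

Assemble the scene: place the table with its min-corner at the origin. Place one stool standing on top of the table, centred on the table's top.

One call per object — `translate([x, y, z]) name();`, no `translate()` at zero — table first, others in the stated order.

table();
translate([621, 243, 714]) stool();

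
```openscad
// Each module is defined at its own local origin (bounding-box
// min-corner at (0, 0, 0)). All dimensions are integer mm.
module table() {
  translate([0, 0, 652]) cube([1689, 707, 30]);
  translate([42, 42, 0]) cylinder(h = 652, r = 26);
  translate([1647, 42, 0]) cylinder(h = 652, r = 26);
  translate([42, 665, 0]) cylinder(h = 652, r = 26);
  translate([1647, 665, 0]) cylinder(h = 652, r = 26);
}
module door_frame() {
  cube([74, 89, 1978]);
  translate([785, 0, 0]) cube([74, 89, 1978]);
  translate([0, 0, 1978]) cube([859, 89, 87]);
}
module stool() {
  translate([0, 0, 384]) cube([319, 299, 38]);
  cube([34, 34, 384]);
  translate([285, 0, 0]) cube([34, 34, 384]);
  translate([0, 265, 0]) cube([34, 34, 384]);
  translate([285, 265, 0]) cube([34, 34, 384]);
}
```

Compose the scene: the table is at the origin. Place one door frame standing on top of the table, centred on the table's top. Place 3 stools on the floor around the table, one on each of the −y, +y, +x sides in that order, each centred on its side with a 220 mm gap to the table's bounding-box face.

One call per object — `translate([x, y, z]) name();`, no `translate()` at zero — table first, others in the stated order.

table();
translate([415, 309, 682]) door_frame();
translate([685, -519, 0]) stool();
translate([685, 927, 0]) stool();
translate([1909, 204, 0]) stool();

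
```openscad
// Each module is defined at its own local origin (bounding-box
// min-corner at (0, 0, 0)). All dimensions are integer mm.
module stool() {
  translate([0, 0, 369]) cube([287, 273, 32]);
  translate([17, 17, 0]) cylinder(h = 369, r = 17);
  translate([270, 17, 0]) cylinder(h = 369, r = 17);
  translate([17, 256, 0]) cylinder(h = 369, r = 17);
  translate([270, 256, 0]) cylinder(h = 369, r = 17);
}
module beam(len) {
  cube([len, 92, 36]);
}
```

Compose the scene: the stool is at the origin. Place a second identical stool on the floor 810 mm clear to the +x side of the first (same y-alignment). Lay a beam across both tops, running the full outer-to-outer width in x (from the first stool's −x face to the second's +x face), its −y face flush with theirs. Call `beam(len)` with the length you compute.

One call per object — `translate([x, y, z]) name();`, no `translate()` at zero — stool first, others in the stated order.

stool();
translate([1097, 0, 0]) stool();
translate([0, 0, 401]) beam(1384);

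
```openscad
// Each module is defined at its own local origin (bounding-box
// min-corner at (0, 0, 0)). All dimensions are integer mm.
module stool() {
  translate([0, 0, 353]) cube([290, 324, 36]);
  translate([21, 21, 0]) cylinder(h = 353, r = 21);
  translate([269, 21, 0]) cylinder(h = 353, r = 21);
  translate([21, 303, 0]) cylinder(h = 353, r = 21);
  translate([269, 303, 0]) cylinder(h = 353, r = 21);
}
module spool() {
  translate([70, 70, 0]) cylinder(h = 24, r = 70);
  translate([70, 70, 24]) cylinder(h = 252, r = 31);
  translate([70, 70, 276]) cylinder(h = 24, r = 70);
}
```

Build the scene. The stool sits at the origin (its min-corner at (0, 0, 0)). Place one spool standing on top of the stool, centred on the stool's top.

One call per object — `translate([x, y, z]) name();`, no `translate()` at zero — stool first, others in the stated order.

stool();
translate([75, 92, 389]) spool();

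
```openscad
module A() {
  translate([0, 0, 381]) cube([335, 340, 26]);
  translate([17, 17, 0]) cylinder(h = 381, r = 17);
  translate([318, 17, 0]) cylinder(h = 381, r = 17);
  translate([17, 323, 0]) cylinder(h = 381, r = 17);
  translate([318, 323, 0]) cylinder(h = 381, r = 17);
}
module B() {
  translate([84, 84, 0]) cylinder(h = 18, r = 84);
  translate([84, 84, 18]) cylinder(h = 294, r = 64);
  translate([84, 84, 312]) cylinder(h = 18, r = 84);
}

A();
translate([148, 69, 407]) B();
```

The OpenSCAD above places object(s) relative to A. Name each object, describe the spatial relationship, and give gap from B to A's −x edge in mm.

A is a stool. B is a spool. The spool is on top of the stool. The gap from the spool to the stool's −x edge is 148 mm.

The spool's min-x is at 148; the stool's min-x is 0; gap = 148 mm.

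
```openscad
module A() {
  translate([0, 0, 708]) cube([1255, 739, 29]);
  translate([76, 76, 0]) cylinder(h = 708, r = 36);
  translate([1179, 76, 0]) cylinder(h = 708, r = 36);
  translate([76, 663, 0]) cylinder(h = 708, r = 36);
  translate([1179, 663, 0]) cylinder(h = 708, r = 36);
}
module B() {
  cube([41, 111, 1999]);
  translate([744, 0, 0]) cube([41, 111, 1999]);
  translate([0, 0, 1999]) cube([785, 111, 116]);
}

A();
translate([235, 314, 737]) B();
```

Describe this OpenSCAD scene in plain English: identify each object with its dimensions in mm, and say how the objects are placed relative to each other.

A is a rectangular dining table. The top is 1255×739×29 mm with its upper surface at z = 737 mm. It stands on four round legs of 72 mm diameter, each leg's bounding box inset 40 mm from the nearest pair of top edges, running from the floor to the underside of the top.

B is a door frame. The clear opening is 703 mm wide and 1999 mm high. Two 41 mm wide jambs, 111 mm deep, stand either side of the opening from the floor to the top of the opening. A 116 mm thick head sits across the top of both jambs, spanning the full outside width of the frame.

The door frame is on top of the table, centred.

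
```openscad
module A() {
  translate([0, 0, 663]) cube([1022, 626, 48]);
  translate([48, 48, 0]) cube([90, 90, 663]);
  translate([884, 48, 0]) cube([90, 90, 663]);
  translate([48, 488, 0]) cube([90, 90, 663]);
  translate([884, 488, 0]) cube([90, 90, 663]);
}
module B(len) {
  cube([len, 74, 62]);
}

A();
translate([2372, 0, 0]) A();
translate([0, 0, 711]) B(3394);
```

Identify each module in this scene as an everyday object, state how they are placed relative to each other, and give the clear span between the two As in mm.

A is a table. B is a beam. A beam spans the tops of two tables. The clear span between the two tables is 1350 mm.

Second table starts at x = 2372; first ends at x = 1022; clear span = 2372 − 1022 = 1350 mm.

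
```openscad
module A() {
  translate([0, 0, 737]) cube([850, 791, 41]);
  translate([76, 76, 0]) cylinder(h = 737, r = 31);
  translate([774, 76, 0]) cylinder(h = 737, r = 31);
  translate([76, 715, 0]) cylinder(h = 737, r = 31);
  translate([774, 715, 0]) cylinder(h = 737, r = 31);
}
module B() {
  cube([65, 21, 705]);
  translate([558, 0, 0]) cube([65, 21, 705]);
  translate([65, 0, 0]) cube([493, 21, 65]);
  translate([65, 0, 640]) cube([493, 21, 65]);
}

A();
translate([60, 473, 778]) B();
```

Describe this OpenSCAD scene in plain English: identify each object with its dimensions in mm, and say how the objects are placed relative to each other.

A is a table: top 850 mm (x) × 791 mm (y), 41 mm thick, upper face at z = 778 mm, on four round legs of 62 mm diameter, each leg's bounding box inset 45 mm from the nearest pair of top edges, running from z = 0 to the bottom of the top.

B is a rectangular picture frame lying in the x–z plane (depth along y). The opening is 493 mm wide (x) by 575 mm tall (z), surrounded by a border 65 mm wide on all four sides. The frame is 21 mm deep and is made of two full-height vertical stiles with two horizontal rails fitted between them.

The picture frame is on top of the table.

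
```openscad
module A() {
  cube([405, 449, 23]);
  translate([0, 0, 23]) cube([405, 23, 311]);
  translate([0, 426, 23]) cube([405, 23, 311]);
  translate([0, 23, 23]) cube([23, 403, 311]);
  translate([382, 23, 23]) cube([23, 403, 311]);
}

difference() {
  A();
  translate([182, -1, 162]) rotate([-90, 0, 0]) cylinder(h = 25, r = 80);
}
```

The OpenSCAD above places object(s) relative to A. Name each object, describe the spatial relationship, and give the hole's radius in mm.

The subtracted cylinder has r = 80 mm.

A is an open box. The open box has a circular hole through its front wall. The hole's radius is 80 mm.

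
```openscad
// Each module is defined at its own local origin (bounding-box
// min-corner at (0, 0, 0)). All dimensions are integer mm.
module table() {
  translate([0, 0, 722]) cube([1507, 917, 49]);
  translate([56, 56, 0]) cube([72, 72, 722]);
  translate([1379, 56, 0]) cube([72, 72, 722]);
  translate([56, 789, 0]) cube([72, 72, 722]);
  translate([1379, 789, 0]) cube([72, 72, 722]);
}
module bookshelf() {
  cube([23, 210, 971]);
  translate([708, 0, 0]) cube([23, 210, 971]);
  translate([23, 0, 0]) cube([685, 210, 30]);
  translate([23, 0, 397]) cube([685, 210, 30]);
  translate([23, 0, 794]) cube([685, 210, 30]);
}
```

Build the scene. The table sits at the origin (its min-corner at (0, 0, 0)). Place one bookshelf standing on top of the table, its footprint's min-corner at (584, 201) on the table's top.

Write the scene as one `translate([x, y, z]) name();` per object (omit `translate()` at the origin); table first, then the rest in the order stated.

table();
translate([584, 201, 771]) bookshelf();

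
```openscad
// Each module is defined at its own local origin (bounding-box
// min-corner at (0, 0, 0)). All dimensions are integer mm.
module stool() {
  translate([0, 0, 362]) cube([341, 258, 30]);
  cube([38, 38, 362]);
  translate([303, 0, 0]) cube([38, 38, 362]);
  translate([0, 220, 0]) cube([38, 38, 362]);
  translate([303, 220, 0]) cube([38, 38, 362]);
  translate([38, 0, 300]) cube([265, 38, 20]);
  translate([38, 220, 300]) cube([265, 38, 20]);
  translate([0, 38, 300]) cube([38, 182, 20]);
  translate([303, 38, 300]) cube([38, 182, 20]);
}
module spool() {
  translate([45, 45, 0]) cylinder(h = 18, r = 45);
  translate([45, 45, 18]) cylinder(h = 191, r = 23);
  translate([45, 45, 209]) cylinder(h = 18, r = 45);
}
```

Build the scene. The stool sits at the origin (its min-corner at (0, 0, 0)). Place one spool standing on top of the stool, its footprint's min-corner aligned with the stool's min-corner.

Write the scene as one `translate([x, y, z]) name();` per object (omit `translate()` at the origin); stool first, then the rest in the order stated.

stool();
translate([0, 0, 392]) spool();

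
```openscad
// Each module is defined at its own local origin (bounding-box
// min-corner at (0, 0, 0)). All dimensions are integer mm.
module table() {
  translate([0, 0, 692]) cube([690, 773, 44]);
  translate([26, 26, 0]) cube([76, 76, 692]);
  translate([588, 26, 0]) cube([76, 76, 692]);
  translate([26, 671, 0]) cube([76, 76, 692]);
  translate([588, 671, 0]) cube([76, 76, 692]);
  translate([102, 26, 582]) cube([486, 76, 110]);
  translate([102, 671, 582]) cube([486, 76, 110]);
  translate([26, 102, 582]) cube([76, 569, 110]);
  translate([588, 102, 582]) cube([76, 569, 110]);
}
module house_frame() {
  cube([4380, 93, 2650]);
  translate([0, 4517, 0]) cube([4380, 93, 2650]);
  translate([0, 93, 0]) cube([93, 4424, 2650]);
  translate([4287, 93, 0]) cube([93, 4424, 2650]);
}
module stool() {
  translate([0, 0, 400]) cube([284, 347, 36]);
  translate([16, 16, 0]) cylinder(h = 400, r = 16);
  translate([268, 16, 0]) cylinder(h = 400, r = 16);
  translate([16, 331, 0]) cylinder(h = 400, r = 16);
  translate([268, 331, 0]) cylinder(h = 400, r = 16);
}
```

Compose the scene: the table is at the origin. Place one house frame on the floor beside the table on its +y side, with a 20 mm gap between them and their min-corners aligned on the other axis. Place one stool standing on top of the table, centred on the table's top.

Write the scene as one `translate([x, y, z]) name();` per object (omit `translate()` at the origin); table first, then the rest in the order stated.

table();
translate([0, 793, 0]) house_frame();
translate([203, 213, 736]) stool();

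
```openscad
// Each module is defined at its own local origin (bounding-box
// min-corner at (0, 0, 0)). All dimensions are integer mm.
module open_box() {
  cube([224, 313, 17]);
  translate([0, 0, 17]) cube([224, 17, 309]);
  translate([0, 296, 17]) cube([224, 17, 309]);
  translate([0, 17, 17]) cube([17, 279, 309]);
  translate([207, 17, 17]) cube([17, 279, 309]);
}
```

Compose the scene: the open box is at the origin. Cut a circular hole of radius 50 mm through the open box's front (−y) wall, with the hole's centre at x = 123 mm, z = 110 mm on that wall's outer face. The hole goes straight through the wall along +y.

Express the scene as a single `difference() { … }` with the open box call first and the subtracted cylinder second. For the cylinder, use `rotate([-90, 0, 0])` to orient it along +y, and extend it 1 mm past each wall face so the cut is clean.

difference() {
  open_box();
  translate([123, -1, 110]) rotate([-90, 0, 0]) cylinder(h = 19, r = 50);
}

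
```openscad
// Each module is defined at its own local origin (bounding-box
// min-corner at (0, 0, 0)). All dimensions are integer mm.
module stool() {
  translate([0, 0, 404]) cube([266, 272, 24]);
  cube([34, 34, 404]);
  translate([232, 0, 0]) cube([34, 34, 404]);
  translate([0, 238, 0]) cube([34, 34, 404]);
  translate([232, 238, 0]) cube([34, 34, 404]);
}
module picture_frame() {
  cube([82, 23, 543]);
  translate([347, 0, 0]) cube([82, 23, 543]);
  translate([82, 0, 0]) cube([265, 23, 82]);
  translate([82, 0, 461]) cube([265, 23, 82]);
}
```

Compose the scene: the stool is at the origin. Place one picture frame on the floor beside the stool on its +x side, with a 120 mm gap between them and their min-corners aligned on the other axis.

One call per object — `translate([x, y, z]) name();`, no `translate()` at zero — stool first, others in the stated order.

stool();
translate([386, 0, 0]) picture_frame();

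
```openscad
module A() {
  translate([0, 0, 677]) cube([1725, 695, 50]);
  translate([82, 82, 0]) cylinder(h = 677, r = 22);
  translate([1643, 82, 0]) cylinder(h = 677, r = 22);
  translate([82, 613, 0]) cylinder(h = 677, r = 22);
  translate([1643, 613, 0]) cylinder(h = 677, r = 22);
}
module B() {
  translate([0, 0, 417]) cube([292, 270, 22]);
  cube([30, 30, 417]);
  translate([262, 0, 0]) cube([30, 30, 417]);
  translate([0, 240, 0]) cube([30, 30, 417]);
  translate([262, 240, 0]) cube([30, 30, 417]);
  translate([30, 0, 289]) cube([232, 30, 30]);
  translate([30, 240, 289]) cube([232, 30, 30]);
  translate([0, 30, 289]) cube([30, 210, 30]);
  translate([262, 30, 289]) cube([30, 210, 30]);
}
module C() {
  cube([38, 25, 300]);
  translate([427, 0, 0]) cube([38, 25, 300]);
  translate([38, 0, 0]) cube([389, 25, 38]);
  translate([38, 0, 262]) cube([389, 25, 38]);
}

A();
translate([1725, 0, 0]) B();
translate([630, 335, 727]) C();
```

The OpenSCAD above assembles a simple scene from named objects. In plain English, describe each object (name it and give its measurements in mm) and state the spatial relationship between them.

A is a rectangular dining table. The top is 1725×695×50 mm with its upper surface at z = 727 mm. It stands on four round legs of 44 mm diameter, each leg's bounding box inset 60 mm from the nearest pair of top edges, running from the floor to the underside of the top.

B is a simple wooden stool: a rectangular seat 292 mm (x) by 270 mm (y), 22 mm thick, top face at z = 439 mm, on four square legs, each 30×30 mm in cross-section. The legs rest on z = 0, each flush with a corner of the seat. Four stretchers, 30 mm wide and 30 mm tall, connect adjacent legs with their undersides at z = 289 mm, each running between the inner faces of the legs it joins and aligned with the legs' outer faces on the other axis.

C is a rectangular picture frame lying in the x–z plane (depth along y). The opening is 389 mm wide (x) by 224 mm tall (z), surrounded by a border 38 mm wide on all four sides. The frame is 25 mm deep and is made of two full-height vertical stiles with two horizontal rails fitted between them.

The stool is against the table's +x side, with their −y faces flush. The picture frame is on top of the table, centred.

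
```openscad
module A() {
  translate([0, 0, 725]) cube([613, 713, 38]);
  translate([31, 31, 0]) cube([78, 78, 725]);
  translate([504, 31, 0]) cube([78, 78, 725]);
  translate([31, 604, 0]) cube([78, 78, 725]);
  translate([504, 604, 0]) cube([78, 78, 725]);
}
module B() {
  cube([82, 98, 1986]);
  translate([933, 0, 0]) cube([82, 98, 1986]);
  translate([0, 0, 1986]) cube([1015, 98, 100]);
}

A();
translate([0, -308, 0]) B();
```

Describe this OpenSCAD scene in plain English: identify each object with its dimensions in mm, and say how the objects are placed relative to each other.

A is a rectangular dining table. The top is 613×713×38 mm with its upper surface at z = 763 mm. It stands on four 78×78 mm square legs, each inset 31 mm from the nearest pair of top edges, running from the floor to the underside of the top.

B is a door frame. The clear opening is 851 mm wide and 1986 mm high. Two 82 mm wide jambs, 98 mm deep, stand either side of the opening from the floor to the top of the opening. A 100 mm thick head sits across the top of both jambs, spanning the full outside width of the frame.

The door frame is on the floor beside the table on its −y side.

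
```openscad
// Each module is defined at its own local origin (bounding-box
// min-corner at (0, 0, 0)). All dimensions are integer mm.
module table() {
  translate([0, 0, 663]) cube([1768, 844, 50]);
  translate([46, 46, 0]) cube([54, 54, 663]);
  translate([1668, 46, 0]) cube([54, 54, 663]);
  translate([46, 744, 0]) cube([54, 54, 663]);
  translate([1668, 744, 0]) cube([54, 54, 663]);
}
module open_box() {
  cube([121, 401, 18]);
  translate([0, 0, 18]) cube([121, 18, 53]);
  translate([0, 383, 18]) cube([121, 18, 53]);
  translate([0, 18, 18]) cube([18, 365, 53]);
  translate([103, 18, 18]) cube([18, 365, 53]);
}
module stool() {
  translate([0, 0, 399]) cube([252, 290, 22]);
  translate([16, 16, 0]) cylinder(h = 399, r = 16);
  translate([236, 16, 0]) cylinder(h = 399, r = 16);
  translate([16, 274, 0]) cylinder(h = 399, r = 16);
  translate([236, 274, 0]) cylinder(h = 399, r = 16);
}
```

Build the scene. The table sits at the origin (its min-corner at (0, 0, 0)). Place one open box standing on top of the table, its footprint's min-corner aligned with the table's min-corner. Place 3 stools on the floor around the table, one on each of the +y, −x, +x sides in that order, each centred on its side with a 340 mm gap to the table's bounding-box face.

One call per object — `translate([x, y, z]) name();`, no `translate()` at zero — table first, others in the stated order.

table();
translate([0, 0, 713]) open_box();
translate([758, 1184, 0]) stool();
translate([-592, 277, 0]) stool();
translate([2108, 277, 0]) stool();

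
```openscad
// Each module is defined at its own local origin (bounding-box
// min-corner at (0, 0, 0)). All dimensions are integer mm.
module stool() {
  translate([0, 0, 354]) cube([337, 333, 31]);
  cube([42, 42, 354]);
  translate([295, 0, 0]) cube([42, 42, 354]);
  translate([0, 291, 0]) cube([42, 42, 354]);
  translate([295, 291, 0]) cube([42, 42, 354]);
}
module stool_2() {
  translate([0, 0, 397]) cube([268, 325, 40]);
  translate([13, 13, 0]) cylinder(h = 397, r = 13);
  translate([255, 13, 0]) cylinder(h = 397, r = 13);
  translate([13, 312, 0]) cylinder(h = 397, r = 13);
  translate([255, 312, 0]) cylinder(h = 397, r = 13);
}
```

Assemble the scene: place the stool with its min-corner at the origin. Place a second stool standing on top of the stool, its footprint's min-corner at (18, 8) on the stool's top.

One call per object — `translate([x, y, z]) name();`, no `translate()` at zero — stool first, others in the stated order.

stool();
translate([18, 8, 385]) stool_2();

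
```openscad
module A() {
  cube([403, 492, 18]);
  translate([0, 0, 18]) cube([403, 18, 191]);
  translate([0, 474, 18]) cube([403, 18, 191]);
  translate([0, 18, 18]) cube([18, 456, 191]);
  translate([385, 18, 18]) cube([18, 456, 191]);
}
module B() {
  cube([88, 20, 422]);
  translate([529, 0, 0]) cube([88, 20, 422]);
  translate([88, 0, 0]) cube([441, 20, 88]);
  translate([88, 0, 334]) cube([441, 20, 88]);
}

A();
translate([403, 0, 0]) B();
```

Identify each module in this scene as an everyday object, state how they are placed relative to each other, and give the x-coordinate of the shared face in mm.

The open box's +x face and the picture frame's −x face are both at x = 403 mm.

A is an open box. B is a picture frame. The picture frame is against the open box's +x side, with their −y faces flush. The x-coordinate of the shared face is 403 mm.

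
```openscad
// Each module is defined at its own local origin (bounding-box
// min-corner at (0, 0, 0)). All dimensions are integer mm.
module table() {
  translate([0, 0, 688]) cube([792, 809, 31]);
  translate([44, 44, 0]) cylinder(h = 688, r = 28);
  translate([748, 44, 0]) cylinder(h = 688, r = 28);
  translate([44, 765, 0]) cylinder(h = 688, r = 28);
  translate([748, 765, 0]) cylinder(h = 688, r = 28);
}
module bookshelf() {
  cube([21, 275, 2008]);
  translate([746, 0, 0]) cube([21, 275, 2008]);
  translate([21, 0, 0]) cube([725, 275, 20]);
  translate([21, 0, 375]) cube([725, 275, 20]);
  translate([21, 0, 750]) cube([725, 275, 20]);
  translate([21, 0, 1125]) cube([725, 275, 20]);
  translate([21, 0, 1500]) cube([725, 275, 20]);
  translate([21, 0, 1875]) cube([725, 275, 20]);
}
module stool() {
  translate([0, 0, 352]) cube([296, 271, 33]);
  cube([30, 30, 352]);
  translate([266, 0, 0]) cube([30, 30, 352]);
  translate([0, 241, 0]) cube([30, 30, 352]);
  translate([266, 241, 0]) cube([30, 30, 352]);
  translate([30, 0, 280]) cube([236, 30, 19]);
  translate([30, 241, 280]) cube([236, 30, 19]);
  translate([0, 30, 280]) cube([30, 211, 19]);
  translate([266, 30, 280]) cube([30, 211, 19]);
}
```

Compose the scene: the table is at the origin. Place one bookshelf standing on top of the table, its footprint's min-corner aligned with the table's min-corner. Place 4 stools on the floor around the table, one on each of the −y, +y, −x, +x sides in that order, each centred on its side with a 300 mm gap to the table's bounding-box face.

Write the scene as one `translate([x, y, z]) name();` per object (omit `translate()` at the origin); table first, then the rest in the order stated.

table();
translate([0, 0, 719]) bookshelf();
translate([248, -571, 0]) stool();
translate([248, 1109, 0]) stool();
translate([-596, 269, 0]) stool();
translate([1092, 269, 0]) stool();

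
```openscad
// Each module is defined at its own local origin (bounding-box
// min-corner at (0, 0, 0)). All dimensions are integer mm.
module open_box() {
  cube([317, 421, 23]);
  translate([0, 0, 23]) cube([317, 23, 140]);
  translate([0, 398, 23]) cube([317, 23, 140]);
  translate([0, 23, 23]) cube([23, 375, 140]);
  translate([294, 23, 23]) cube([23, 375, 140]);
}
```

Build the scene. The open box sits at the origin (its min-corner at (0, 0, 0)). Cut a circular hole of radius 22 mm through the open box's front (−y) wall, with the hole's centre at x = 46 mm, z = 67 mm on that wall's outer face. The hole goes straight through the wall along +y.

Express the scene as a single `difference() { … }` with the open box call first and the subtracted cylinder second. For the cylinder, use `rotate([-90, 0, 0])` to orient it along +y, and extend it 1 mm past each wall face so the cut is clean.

difference() {
  open_box();
  translate([46, -1, 67]) rotate([-90, 0, 0]) cylinder(h = 25, r = 22);
}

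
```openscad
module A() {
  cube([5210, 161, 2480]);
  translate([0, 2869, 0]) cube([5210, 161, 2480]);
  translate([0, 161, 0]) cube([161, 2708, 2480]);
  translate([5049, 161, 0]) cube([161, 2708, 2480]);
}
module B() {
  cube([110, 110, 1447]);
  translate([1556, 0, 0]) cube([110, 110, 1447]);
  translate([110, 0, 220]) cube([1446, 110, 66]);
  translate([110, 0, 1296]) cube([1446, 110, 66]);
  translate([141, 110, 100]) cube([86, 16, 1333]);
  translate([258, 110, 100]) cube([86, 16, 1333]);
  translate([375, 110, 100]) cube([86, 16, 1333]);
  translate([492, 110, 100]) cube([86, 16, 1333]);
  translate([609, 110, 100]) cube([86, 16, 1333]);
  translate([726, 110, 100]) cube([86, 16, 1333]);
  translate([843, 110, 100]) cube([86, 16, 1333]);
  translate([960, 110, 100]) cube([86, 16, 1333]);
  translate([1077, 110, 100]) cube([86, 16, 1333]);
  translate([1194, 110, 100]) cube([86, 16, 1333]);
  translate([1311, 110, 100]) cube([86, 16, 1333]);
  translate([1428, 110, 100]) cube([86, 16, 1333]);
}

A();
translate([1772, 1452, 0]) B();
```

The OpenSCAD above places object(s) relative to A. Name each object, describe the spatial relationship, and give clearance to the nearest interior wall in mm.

Clearances: x = 1611, y = 1291; minimum 1291 mm.

A is a house frame. B is a fence section. The fence section sits inside the house frame, centred. The clearance to the nearest interior wall is 1291 mm.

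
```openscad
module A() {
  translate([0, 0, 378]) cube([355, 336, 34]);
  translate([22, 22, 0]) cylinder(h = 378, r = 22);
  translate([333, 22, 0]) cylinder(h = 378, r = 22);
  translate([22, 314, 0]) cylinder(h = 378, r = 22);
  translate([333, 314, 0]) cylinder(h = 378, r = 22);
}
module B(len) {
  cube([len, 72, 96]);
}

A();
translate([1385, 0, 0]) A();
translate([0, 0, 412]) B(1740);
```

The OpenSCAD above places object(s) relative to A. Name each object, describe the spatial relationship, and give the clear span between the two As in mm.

Second stool starts at x = 1385; first ends at x = 355; clear span = 1385 − 355 = 1030 mm.

A is a stool. B is a beam. A beam spans the tops of two stools. The clear span between the two stools is 1030 mm.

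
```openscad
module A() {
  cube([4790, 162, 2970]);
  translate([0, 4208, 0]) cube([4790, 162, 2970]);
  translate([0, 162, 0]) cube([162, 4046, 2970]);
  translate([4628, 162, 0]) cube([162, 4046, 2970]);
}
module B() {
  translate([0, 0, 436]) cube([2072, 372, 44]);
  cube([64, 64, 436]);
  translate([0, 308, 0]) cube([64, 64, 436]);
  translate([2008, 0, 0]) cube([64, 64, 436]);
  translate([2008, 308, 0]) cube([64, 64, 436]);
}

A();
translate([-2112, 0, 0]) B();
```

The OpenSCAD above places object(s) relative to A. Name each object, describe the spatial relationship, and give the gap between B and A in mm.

A is a house frame. B is a bench. The bench is on the floor beside the house frame on its −x side. The gap between the bench and the house frame is 40 mm.

The bench's nearest face is 40 mm from the house frame's −x face.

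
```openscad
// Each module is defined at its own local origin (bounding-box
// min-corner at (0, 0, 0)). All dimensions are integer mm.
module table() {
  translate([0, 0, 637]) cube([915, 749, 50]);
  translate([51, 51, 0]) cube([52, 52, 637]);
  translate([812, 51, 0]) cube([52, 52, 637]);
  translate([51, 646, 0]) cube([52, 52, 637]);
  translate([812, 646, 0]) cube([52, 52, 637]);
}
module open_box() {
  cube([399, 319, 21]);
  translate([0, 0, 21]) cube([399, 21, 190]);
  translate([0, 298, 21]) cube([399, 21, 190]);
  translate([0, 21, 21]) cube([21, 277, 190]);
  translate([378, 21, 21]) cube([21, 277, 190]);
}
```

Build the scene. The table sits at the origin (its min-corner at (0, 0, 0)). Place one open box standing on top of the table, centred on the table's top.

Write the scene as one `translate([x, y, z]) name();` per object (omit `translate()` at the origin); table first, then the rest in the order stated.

table();
translate([258, 215, 687]) open_box();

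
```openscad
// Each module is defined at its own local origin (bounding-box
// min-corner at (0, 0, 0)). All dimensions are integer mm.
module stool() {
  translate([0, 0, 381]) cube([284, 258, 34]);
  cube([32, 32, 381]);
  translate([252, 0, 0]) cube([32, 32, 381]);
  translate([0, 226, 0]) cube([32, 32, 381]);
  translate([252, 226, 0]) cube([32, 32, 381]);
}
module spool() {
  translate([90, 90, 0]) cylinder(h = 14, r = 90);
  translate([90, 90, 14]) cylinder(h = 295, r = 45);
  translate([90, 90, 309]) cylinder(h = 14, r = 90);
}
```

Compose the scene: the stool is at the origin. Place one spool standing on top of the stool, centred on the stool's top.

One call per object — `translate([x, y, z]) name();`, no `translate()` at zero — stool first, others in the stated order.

stool();
translate([52, 39, 415]) spool();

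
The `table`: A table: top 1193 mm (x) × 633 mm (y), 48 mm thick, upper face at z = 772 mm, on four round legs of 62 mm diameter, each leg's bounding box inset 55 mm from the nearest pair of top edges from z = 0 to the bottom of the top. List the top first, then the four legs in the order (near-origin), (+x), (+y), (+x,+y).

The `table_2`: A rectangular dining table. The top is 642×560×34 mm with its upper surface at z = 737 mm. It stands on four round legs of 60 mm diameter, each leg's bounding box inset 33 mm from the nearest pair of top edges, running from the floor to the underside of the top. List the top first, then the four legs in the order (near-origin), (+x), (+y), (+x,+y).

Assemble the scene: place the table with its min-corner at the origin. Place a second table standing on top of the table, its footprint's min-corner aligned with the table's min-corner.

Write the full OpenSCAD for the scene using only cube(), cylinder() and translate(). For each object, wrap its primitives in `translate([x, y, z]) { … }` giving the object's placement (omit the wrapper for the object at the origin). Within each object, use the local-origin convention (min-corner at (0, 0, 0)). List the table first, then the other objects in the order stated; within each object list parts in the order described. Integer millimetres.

translate([0, 0, 724]) cube([1193, 633, 48]);
translate([86, 86, 0]) cylinder(h = 724, r = 31);
translate([1107, 86, 0]) cylinder(h = 724, r = 31);
translate([86, 547, 0]) cylinder(h = 724, r = 31);
translate([1107, 547, 0]) cylinder(h = 724, r = 31);
translate([0, 0, 772]) {
  translate([0, 0, 703]) cube([642, 560, 34]);
  translate([63, 63, 0]) cylinder(h = 703, r = 30);
  translate([579, 63, 0]) cylinder(h = 703, r = 30);
  translate([63, 497, 0]) cylinder(h = 703, r = 30);
  translate([579, 497, 0]) cylinder(h = 703, r = 30);
}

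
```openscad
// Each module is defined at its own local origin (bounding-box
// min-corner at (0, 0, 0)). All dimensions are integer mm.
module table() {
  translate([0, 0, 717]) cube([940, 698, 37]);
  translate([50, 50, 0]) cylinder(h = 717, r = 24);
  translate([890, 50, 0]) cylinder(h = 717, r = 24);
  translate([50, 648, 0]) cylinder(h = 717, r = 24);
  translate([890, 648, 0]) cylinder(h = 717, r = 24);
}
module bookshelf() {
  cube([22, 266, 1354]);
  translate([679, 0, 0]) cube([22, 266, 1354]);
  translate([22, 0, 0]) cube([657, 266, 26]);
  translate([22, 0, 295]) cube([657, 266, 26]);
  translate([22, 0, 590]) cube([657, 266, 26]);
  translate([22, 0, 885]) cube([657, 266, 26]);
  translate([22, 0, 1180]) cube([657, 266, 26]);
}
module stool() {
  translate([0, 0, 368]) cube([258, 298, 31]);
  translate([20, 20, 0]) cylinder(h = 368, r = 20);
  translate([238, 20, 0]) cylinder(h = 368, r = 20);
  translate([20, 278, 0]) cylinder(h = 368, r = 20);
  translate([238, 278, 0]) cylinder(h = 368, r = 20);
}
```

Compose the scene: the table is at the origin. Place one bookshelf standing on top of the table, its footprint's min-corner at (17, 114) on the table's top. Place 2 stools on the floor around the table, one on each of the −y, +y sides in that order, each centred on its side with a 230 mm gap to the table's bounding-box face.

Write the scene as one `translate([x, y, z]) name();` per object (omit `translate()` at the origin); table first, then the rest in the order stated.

table();
translate([17, 114, 754]) bookshelf();
translate([341, -528, 0]) stool();
translate([341, 928, 0]) stool();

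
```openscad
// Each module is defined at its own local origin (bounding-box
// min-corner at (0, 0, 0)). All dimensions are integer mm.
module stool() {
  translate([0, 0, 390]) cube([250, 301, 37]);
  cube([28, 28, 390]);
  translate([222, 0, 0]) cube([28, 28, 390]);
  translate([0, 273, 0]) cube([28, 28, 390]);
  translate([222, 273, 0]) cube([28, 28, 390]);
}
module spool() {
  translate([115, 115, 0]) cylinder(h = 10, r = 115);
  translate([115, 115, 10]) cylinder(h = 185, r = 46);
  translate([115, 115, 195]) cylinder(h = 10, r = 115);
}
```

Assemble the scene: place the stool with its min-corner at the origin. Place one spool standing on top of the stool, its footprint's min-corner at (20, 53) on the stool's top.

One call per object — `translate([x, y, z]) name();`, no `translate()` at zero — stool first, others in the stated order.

stool();
translate([20, 53, 427]) spool();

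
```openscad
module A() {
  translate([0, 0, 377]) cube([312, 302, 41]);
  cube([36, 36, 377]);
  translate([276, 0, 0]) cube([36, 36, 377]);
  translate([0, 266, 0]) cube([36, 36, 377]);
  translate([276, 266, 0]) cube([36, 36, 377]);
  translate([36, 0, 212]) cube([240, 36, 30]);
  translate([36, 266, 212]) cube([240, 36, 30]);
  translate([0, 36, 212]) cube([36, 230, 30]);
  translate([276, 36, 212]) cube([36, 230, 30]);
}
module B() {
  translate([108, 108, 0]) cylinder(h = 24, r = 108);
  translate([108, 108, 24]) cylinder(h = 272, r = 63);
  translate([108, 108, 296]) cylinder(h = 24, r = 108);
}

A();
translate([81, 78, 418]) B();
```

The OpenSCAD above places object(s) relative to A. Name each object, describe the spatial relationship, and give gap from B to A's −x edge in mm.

A is a stool. B is a spool. The spool is on top of the stool. The gap from the spool to the stool's −x edge is 81 mm.

The spool's min-x is at 81; the stool's min-x is 0; gap = 81 mm.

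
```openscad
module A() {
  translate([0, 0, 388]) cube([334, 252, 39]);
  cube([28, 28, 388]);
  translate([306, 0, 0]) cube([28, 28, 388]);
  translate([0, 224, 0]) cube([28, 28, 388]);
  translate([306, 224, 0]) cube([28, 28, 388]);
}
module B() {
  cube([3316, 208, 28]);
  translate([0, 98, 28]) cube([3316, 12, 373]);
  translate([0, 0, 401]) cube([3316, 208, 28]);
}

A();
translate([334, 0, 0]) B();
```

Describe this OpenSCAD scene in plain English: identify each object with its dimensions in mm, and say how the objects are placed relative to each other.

A is a simple wooden stool: a rectangular seat 334 mm (x) by 252 mm (y), 39 mm thick, top face at z = 427 mm, on four square legs, each 28×28 mm in cross-section. The legs rest on z = 0, each flush with a corner of the seat.

B is an I-beam lying along x, 3316 mm long. Overall section height 429 mm. Two flanges 208 mm wide (y) and 28 mm thick, one on the floor and one at the top; a web 12 mm thick runs between them, centred on the flange width.

The I-beam is against the stool's +x side, with their −y faces flush.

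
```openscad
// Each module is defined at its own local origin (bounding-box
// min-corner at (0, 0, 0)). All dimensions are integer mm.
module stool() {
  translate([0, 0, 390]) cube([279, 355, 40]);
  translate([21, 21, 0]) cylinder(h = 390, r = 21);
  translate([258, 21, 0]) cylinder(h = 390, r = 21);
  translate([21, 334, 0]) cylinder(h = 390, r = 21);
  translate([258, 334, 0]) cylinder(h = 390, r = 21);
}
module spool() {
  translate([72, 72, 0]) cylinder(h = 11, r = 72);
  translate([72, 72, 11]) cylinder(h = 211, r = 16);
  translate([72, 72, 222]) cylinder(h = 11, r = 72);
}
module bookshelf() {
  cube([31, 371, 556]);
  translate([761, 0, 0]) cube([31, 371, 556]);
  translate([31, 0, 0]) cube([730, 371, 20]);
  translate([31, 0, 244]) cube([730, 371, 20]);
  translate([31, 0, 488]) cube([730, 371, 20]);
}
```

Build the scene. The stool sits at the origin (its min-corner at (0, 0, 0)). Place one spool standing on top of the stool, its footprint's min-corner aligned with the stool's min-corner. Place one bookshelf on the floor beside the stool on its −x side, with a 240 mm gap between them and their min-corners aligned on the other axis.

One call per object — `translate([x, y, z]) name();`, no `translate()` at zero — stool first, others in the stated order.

stool();
translate([0, 0, 430]) spool();
translate([-1032, 0, 0]) bookshelf();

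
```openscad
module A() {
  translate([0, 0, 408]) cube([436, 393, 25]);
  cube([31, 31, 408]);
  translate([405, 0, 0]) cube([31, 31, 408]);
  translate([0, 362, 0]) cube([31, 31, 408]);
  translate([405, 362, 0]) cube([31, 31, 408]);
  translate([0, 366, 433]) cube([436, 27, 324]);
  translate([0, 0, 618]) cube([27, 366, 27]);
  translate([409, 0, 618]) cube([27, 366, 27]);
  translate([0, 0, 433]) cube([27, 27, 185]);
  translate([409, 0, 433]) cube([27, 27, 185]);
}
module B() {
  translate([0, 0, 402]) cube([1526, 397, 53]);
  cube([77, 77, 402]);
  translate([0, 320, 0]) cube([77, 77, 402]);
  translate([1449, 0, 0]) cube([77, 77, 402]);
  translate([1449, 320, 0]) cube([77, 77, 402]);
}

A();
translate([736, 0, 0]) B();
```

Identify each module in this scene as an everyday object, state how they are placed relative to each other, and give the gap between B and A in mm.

A is a chair. B is a bench. The bench is on the floor beside the chair on its +x side. The gap between the bench and the chair is 300 mm.

The bench's nearest face is 300 mm from the chair's +x face.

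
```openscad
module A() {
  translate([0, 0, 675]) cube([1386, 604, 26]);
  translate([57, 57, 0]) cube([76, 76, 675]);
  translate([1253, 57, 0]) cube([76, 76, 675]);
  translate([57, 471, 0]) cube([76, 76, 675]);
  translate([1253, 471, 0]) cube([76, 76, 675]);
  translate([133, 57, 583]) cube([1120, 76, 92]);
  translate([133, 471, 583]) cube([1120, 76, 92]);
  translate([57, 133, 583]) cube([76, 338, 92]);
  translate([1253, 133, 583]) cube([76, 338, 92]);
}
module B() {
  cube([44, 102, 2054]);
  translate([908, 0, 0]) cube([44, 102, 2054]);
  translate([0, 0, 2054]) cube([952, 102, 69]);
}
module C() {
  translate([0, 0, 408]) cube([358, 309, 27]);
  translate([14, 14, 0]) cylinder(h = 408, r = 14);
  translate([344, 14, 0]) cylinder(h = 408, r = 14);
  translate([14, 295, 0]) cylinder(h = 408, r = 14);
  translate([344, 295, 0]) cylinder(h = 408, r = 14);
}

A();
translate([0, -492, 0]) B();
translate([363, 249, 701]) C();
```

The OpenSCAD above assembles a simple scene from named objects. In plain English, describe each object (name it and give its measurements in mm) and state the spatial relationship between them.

A is a table: top 1386 mm (x) × 604 mm (y), 26 mm thick, upper face at z = 701 mm, on four 76×76 mm square legs, each inset 57 mm from the nearest pair of top edges, running from z = 0 to the bottom of the top. Four apron rails, 76 mm thick and 92 mm tall, run between adjacent legs with their top edges flush with the underside of the top and their outer faces flush with the legs' outer faces.

B is a door frame. The clear opening is 864 mm wide and 2054 mm high. Two 44 mm wide jambs, 102 mm deep, stand either side of the opening from the floor to the top of the opening. A 69 mm thick head sits across the top of both jambs, spanning the full outside width of the frame.

C is a four-legged stool. The seat is 358×309 mm, 27 mm thick, top at z = 435 mm. It stands on four round legs, each 28 mm in diameter, from z = 0 to the seat underside, each leg's axis is inset half a diameter from the nearest pair of seat edges (so the leg's bounding box is flush with the corner).

The door frame is on the floor beside the table on its −y side. The stool is on top of the table.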